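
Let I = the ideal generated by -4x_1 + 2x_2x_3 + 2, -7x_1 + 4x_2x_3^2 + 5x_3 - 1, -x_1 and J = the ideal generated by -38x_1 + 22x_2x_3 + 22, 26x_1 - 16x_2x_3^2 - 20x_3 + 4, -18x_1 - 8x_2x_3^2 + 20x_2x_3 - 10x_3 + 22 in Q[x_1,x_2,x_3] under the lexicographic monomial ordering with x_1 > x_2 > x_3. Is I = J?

Yes, the ideals are equal.

For a fixed monomial order, each ideal has a unique reduced Gröbner basis; comparing bases decides equality.
Buchberger on the first generating set:
f_1 = -4x_1 + 2x_2x_3 + 2, LT = x_1.
f_2 = -7x_1 + 4x_2x_3^2 + 5x_3 - 1, LT = x_1.
f_3 = -x_1, LT = x_1.

S(f_1,f_2): lcm = x_1. S = 4/7x_2x_3^2 - 1/2x_2x_3 + 5/7x_3 - 9/14.
  leading term x_2x_3^2: no divisor's leading term divides it; move 4/7x_2x_3^2 to the remainder.
  leading term x_2x_3: no divisor's leading term divides it; move -1/2x_2x_3 to the remainder.
  leading term x_3: no divisor's leading term divides it; move 5/7x_3 to the remainder.
  leading term 1: no divisor's leading term divides it; move -9/14 to the remainder.
  remainder 4/7x_2x_3^2 - 1/2x_2x_3 + 5/7x_3 - 9/14 ≠ 0; add g_4 = 4/7x_2x_3^2 - 1/2x_2x_3 + 5/7x_3 - 9/14 to the basis.

S(f_1,f_3): lcm = x_1. S = -1/2x_2x_3 - 1/2.
  leading term x_2x_3: no divisor's leading term divides it; move -1/2x_2x_3 to the remainder.
  leading term 1: no divisor's leading term divides it; move -1/2 to the remainder.
  remainder -1/2x_2x_3 - 1/2 ≠ 0; add g_5 = -1/2x_2x_3 - 1/2 to the basis.

S(g_4,g_5): lcm = x_2x_3^2. S = -7/8x_2x_3 + 1/4x_3 - 9/8.
  leading term x_2x_3: subtract (7/4)·g_5 from -7/8x_2x_3 + 1/4x_3 - 9/8 → 1/4x_3 - 1/4
  leading term x_3: no divisor's leading term divides it; move 1/4x_3 to the remainder.
  leading term 1: no divisor's leading term divides it; move -1/4 to the remainder.
  remainder 1/4x_3 - 1/4 ≠ 0; add g_6 = 1/4x_3 - 1/4 to the basis.

S(g_5,g_6): lcm = x_2x_3. S = x_2 + 1.
  leading term x_2: no divisor's leading term divides it; move x_2 to the remainder.
  leading term 1: no divisor's leading term divides it; move 1 to the remainder.
  remainder x_2 + 1 ≠ 0; add g_7 = x_2 + 1 to the basis.

The other S-polynomials (S(f_2,f_3), S(f_1,g_4), S(f_2,g_4), S(f_3,g_4), S(f_1,g_5), S(f_2,g_5), S(f_3,g_5), S(f_1,g_6), S(f_2,g_6), S(f_3,g_6), S(g_4,g_6), S(f_1,g_7), S(f_2,g_7), S(f_3,g_7), S(g_4,g_7), S(g_5,g_7), S(g_6,g_7)) all reduce to 0 modulo the current basis, so we have a Gröbner basis.
Inter-reduce: drop elements whose leading term is divisible by another's, tail-reduce, and make monic.
Reduced Gröbner basis: {x_1, x_2 + 1, x_3 - 1}.

Buchberger on the second generating set:
h_1 = -38x_1 + 22x_2x_3 + 22, LT = x_1.
h_2 = 26x_1 - 16x_2x_3^2 - 20x_3 + 4, LT = x_1.
h_3 = -18x_1 - 8x_2x_3^2 + 20x_2x_3 - 10x_3 + 22, LT = x_1.

S(h_1,h_2): lcm = x_1. S = 8/13x_2x_3^2 - 11/19x_2x_3 + 10/13x_3 - 181/247.
  leading term x_2x_3^2: no divisor's leading term divides it; move 8/13x_2x_3^2 to the remainder.
  leading term x_2x_3: no divisor's leading term divides it; move -11/19x_2x_3 to the remainder.
  leading term x_3: no divisor's leading term divides it; move 10/13x_3 to the remainder.
  leading term 1: no divisor's leading term divides it; move -181/247 to the remainder.
  remainder 8/13x_2x_3^2 - 11/19x_2x_3 + 10/13x_3 - 181/247 ≠ 0; add k_4 = 8/13x_2x_3^2 - 11/19x_2x_3 + 10/13x_3 - 181/247 to the basis.

S(h_1,h_3): lcm = x_1. S = -4/9x_2x_3^2 + 91/171x_2x_3 - 5/9x_3 + 110/171.
  leading term x_2x_3^2: subtract (-13/18)·k_4 from -4/9x_2x_3^2 + 91/171x_2x_3 - 5/9x_3 + 110/171 → 13/114x_2x_3 + 13/114
  leading term x_2x_3: no divisor's leading term divides it; move 13/114x_2x_3 to the remainder.
  leading term 1: no divisor's leading term divides it; move 13/114 to the remainder.
  remainder 13/114x_2x_3 + 13/114 ≠ 0; add k_5 = 13/114x_2x_3 + 13/114 to the basis.

S(k_4,k_5): lcm = x_2x_3^2. S = -143/152x_2x_3 + 1/4x_3 - 181/152.
  leading term x_2x_3: subtract (-33/4)·k_5 from -143/152x_2x_3 + 1/4x_3 - 181/152 → 1/4x_3 - 1/4
  leading term x_3: no divisor's leading term divides it; move 1/4x_3 to the remainder.
  leading term 1: no divisor's leading term divides it; move -1/4 to the remainder.
  remainder 1/4x_3 - 1/4 ≠ 0; add k_6 = 1/4x_3 - 1/4 to the basis.

S(k_5,k_6): lcm = x_2x_3. S = x_2 + 1.
  leading term x_2: no divisor's leading term divides it; move x_2 to the remainder.
  leading term 1: no divisor's leading term divides it; move 1 to the remainder.
  remainder x_2 + 1 ≠ 0; add k_7 = x_2 + 1 to the basis.

The other S-polynomials (S(h_2,h_3), S(h_1,k_4), S(h_2,k_4), S(h_3,k_4), S(h_1,k_5), S(h_2,k_5), S(h_3,k_5), S(h_1,k_6), S(h_2,k_6), S(h_3,k_6), S(k_4,k_6), S(h_1,k_7), S(h_2,k_7), S(h_3,k_7), S(k_4,k_7), S(k_5,k_7), S(k_6,k_7)) all reduce to 0 modulo the current basis, so we have a Gröbner basis.
Inter-reduce: drop elements whose leading term is divisible by another's, tail-reduce, and make monic.
Reduced Gröbner basis: {x_1, x_2 + 1, x_3 - 1}.

These coincide, so the ideals are equal.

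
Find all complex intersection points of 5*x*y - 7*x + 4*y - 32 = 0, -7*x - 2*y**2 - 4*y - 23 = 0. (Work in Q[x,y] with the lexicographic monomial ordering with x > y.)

Compute a lex Gröbner basis by Buchberger's algorithm.
f_1 = 5*x*y - 7*x + 4*y - 32, LT = x*y.
f_2 = -7*x - 2*y**2 - 4*y - 23, LT = x.

S(f_1,f_2): lcm = x*y. S = -7/5*x - 2/7*y**3 - 4/7*y**2 - 87/35*y - 32/5.
  reduce S modulo (f_1, f_2):
  remainder -2/7*y**3 - 6/35*y**2 - 59/35*y - 9/5 ≠ 0; add h_3 = -2/7*y**3 - 6/35*y**2 - 59/35*y - 9/5 to the basis.

The other S-polynomials (S(f_1,h_3), S(f_2,h_3)) all reduce to 0 modulo the current basis, so we have a Gröbner basis.
Inter-reduce: drop elements whose leading term is divisible by another's, tail-reduce, and make monic.
Reduced Gröbner basis: {x + 2/7*y**2 + 4/7*y + 23/7, y**3 + 3/5*y**2 + 59/10*y + 63/10}.

A lex Gröbner basis eliminates variables successively. Here y**3 + 3/5*y**2 + 59/10*y + 63/10 depends only on y, with roots {-1, 1/5 - sqrt(626)*I/10, 1/5 + sqrt(626)*I/10}; lifting each root through the earlier basis elements recovers the full solutions.
  y = -1: the earlier basis element becomes x + 3 = 0, giving x = -3 — point (-3, -1).
  y = 1/5 - sqrt(626)*I/10: the earlier basis element becomes x + 284/175 - 12*sqrt(626)*I/175 = 0, giving x = -284/175 + 12*sqrt(626)*I/175 — point (-284/175 + 12*sqrt(626)*I/175, 1/5 - sqrt(626)*I/10).
  y = 1/5 + sqrt(626)*I/10: the earlier basis element becomes x + 284/175 + 12*sqrt(626)*I/175 = 0, giving x = -284/175 - 12*sqrt(626)*I/175 — point (-284/175 - 12*sqrt(626)*I/175, 1/5 + sqrt(626)*I/10).
A lex Gröbner basis triangularizes the system, enabling back-substitution.

{(-3, -1), (-284/175 + 12*sqrt(626)*I/175, 1/5 - sqrt(626)*I/10), (-284/175 - 12*sqrt(626)*I/175, 1/5 + sqrt(626)*I/10)}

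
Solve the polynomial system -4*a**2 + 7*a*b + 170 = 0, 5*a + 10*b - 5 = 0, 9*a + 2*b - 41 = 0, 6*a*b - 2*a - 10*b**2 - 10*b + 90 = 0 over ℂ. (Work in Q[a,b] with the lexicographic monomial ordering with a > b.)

{(5, -2)}

Compute a lex Gröbner basis by Buchberger's algorithm.
f_1 = -4*a**2 + 7*a*b + 170, LT = a**2.
f_2 = 5*a + 10*b - 5, LT = a.
f_3 = 9*a + 2*b - 41, LT = a.
f_4 = 6*a*b - 2*a - 10*b**2 - 10*b + 90, LT = a*b.

S(f_1,f_2): lcm = a**2. S = -15/4*a*b + a - 85/2.
  leading term a*b: subtract (-3/4*b)·f_2 from -15/4*a*b + a - 85/2 → a + 15/2*b**2 - 15/4*b - 85/2
  leading term a: subtract (1/5)·f_2 from a + 15/2*b**2 - 15/4*b - 85/2 → 15/2*b**2 - 23/4*b - 83/2
  leading term b**2: no divisor's leading term divides it; move 15/2*b**2 to the remainder.
  leading term b: no divisor's leading term divides it; move -23/4*b to the remainder.
  leading term 1: no divisor's leading term divides it; move -83/2 to the remainder.
  remainder 15/2*b**2 - 23/4*b - 83/2 ≠ 0; add h_5 = 15/2*b**2 - 23/4*b - 83/2 to the basis.

S(f_1,f_3): lcm = a**2. S = -71/36*a*b + 41/9*a - 85/2.
  leading term a*b: subtract (-71/180*b)·f_2 from -71/36*a*b + 41/9*a - 85/2 → 41/9*a + 71/18*b**2 - 71/36*b - 85/2
  leading term a: subtract (41/45)·f_2 from 41/9*a + 71/18*b**2 - 71/36*b - 85/2 → 71/18*b**2 - 133/12*b - 683/18
  leading term b**2: subtract (71/135)·h_5 from 71/18*b**2 - 133/12*b - 683/18 → -1088/135*b - 2176/135
  leading term b: no divisor's leading term divides it; move -1088/135*b to the remainder.
  leading term 1: no divisor's leading term divides it; move -2176/135 to the remainder.
  remainder -1088/135*b - 2176/135 ≠ 0; add h_6 = -1088/135*b - 2176/135 to the basis.

The other S-polynomials (S(f_1,f_4), S(f_2,f_3), S(f_2,f_4), S(f_3,f_4), S(f_1,h_5), S(f_2,h_5), S(f_3,h_5), S(f_4,h_5), S(f_1,h_6), S(f_2,h_6), S(f_3,h_6), S(f_4,h_6), S(h_5,h_6)) all reduce to 0 modulo the current basis, so we have a Gröbner basis.
Inter-reduce: drop elements whose leading term is divisible by another's, tail-reduce, and make monic.
Reduced Gröbner basis: {a - 5, b + 2}.

From the last basis element, b + 2 = 0, so b takes values in {-2}. Each choice, substituted upward through the basis, yields the corresponding point(s) of the solution set.
  b = -2: the earlier basis element becomes a - 5 = 0, giving a = 5 — point (5, -2).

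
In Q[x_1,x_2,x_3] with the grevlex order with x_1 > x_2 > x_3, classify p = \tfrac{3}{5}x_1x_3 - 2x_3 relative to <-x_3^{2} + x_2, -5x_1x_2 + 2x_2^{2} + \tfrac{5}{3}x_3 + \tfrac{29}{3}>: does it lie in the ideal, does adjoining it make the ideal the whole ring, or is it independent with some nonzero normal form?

\tfrac{3}{5}x_1x_3 - 2x_3 is independent of I; its normal form modulo I is \tfrac{3}{5}x_1x_3 - 2x_3.

First compute the reduced Gröbner basis of I by Buchberger's algorithm.
f_1 = -x_3^{2} + x_2, LT = x_3^{2}.
f_2 = -5x_1x_2 + 2x_2^{2} + \tfrac{5}{3}x_3 + \tfrac{29}{3}, LT = x_1x_2.

The S-polynomials (S(f_1,f_2)) all reduce to 0 modulo the current basis, so we have a Gröbner basis.
Inter-reduce: drop elements whose leading term is divisible by another's, tail-reduce, and make monic.
Reduced Gröbner basis: {x_1x_2 - \tfrac{2}{5}x_2^{2} - \tfrac{1}{3}x_3 - \tfrac{29}{15}, x_3^{2} - x_2}.
Label its elements g_1 = x_1x_2 - \tfrac{2}{5}x_2^{2} - \tfrac{1}{3}x_3 - \tfrac{29}{15}, g_2 = x_3^{2} - x_2.

Reduce p = \tfrac{3}{5}x_1x_3 - 2x_3 modulo G:
  leading term x_1x_3: no divisor's leading term divides it; move \tfrac{3}{5}x_1x_3 to the remainder.
  leading term x_3: no divisor's leading term divides it; move -2x_3 to the remainder.
  normal form = \tfrac{3}{5}x_1x_3 - 2x_3.
The normal form is nonzero, so p ∉ I. Since p minus its normal form lies in I, I + (p) = I + (r) where r = \tfrac{3}{5}x_1x_3 - 2x_3; decide whether this ideal is the whole ring.
Run Buchberger on G together with r (pairs among the g_i already reduce to 0 since G is a Gröbner basis):
g_1 = x_1x_2 - \tfrac{2}{5}x_2^{2} - \tfrac{1}{3}x_3 - \tfrac{29}{15}, LT = x_1x_2.
g_2 = x_3^{2} - x_2, LT = x_3^{2}.
r = \tfrac{3}{5}x_1x_3 - 2x_3, LT = x_1x_3.

S(g_1,r): lcm = x_1x_2x_3. S = -\tfrac{2}{5}x_2^{2}x_3 + \tfrac{10}{3}x_2x_3 - \tfrac{1}{3}x_3^{2} - \tfrac{29}{15}x_3.
  leading term x_2^{2}x_3: no divisor's leading term divides it; move -\tfrac{2}{5}x_2^{2}x_3 to the remainder.
  leading term x_2x_3: no divisor's leading term divides it; move \tfrac{10}{3}x_2x_3 to the remainder.
  leading term x_3^{2}: subtract (-\tfrac{1}{3})·g_2 from -\tfrac{1}{3}x_3^{2} - \tfrac{29}{15}x_3 → -\tfrac{1}{3}x_2 - \tfrac{29}{15}x_3
  leading term x_2: no divisor's leading term divides it; move -\tfrac{1}{3}x_2 to the remainder.
  leading term x_3: no divisor's leading term divides it; move -\tfrac{29}{15}x_3 to the remainder.
  remainder -\tfrac{2}{5}x_2^{2}x_3 + \tfrac{10}{3}x_2x_3 - \tfrac{1}{3}x_2 - \tfrac{29}{15}x_3 ≠ 0; add m_4 = -\tfrac{2}{5}x_2^{2}x_3 + \tfrac{10}{3}x_2x_3 - \tfrac{1}{3}x_2 - \tfrac{29}{15}x_3 to the basis.

S(g_2,r): lcm = x_1x_3^{2}. S = -x_1x_2 + \tfrac{10}{3}x_3^{2}.
  leading term x_1x_2: subtract (-1)·g_1 from -x_1x_2 + \tfrac{10}{3}x_3^{2} → -\tfrac{2}{5}x_2^{2} + \tfrac{10}{3}x_3^{2} - \tfrac{1}{3}x_3 - \tfrac{29}{15}
  leading term x_2^{2}: no divisor's leading term divides it; move -\tfrac{2}{5}x_2^{2} to the remainder.
  leading term x_3^{2}: subtract (\tfrac{10}{3})·g_2 from \tfrac{10}{3}x_3^{2} - \tfrac{1}{3}x_3 - \tfrac{29}{15} → \tfrac{10}{3}x_2 - \tfrac{1}{3}x_3 - \tfrac{29}{15}
  leading term x_2: no divisor's leading term divides it; move \tfrac{10}{3}x_2 to the remainder.
  leading term x_3: no divisor's leading term divides it; move -\tfrac{1}{3}x_3 to the remainder.
  leading term 1: no divisor's leading term divides it; move -\tfrac{29}{15} to the remainder.
  remainder -\tfrac{2}{5}x_2^{2} + \tfrac{10}{3}x_2 - \tfrac{1}{3}x_3 - \tfrac{29}{15} ≠ 0; add m_5 = -\tfrac{2}{5}x_2^{2} + \tfrac{10}{3}x_2 - \tfrac{1}{3}x_3 - \tfrac{29}{15} to the basis.

S(g_1,m_5): lcm = x_1x_2^{2}. S = -\tfrac{2}{5}x_2^{3} + \tfrac{25}{3}x_1x_2 - \tfrac{5}{6}x_1x_3 - \tfrac{1}{3}x_2x_3 - \tfrac{29}{6}x_1 - \tfrac{29}{15}x_2.
  leading term x_2^{3}: subtract (x_2)·m_5 from -\tfrac{2}{5}x_2^{3} + \tfrac{25}{3}x_1x_2 - \tfrac{5}{6}x_1x_3 - \tfrac{1}{3}x_2x_3 - \tfrac{29}{6}x_1 - \tfrac{29}{15}x_2 → \tfrac{25}{3}x_1x_2 - \tfrac{10}{3}x_2^{2} - \tfrac{5}{6}x_1x_3 - \tfrac{29}{6}x_1
  leading term x_1x_2: subtract (\tfrac{25}{3})·g_1 from \tfrac{25}{3}x_1x_2 - \tfrac{10}{3}x_2^{2} - \tfrac{5}{6}x_1x_3 - \tfrac{29}{6}x_1 → -\tfrac{5}{6}x_1x_3 - \tfrac{29}{6}x_1 + \tfrac{25}{9}x_3 + \tfrac{145}{9}
  leading term x_1x_3: subtract (-\tfrac{25}{18})·r from -\tfrac{5}{6}x_1x_3 - \tfrac{29}{6}x_1 + \tfrac{25}{9}x_3 + \tfrac{145}{9} → -\tfrac{29}{6}x_1 + \tfrac{145}{9}
  leading term x_1: no divisor's leading term divides it; move -\tfrac{29}{6}x_1 to the remainder.
  leading term 1: no divisor's leading term divides it; move \tfrac{145}{9} to the remainder.
  remainder -\tfrac{29}{6}x_1 + \tfrac{145}{9} ≠ 0; add m_6 = -\tfrac{29}{6}x_1 + \tfrac{145}{9} to the basis.

The other S-polynomials (S(g_1,g_2), S(g_1,m_4), S(g_2,m_4), S(r,m_4), S(g_2,m_5), S(r,m_5), S(m_4,m_5), S(g_1,m_6), S(g_2,m_6), S(r,m_6), S(m_4,m_6), S(m_5,m_6)) all reduce to 0 modulo the current basis, so we have a Gröbner basis.
Inter-reduce: drop elements whose leading term is divisible by another's, tail-reduce, and make monic.
Reduced Gröbner basis: {x_2^{2} - \tfrac{25}{3}x_2 + \tfrac{5}{6}x_3 + \tfrac{29}{6}, x_3^{2} - x_2, x_1 - \tfrac{10}{3}}.
The reduced Gröbner basis of I + (p) is {x_2^{2} - \tfrac{25}{3}x_2 + \tfrac{5}{6}x_3 + \tfrac{29}{6}, x_3^{2} - x_2, x_1 - \tfrac{10}{3}} ≠ {1}, a proper ideal, so the enlarged system stays consistent: p is independent of I, with normal form \tfrac{3}{5}x_1x_3 - 2x_3.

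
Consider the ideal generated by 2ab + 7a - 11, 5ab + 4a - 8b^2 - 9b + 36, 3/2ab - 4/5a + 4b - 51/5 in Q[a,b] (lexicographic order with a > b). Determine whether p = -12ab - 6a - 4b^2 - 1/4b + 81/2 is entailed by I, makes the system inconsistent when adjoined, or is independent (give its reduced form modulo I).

First compute the reduced Gröbner basis of I by Buchberger's algorithm.
f_1 = 2ab + 7a - 11, LT = ab.
f_2 = 5ab + 4a - 8b^2 - 9b + 36, LT = ab.
f_3 = 3/2ab - 4/5a + 4b - 51/5, LT = ab.

S(f_1,f_2): lcm = ab. S = 27/10a + 8/5b^2 + 9/5b - 127/10.
  reduce S modulo (f_1, f_2, f_3):
  remainder 27/10a + 8/5b^2 + 9/5b - 127/10 ≠ 0; add h_4 = 27/10a + 8/5b^2 + 9/5b - 127/10 to the basis.

S(f_1,f_3): lcm = ab. S = 121/30a - 8/3b + 13/10.
  reduce S modulo (f_1, f_2, f_3, h_4):
  remainder -968/405b^2 - 241/45b + 1642/81 ≠ 0; add h_5 = -968/405b^2 - 241/45b + 1642/81 to the basis.

S(f_1,h_4): lcm = ab. S = 7/2a - 16/27b^3 - 2/3b^2 + 127/27b - 11/2.
  reduce S modulo (f_1, f_2, f_3, h_4, h_5):
  remainder 7471/14641b - 14942/14641 ≠ 0; add h_6 = 7471/14641b - 14942/14641 to the basis.

The other S-polynomials (S(f_2,f_3), S(f_2,h_4), S(f_3,h_4), S(f_1,h_5), S(f_2,h_5), S(f_3,h_5), S(h_4,h_5), S(f_1,h_6), S(f_2,h_6), S(f_3,h_6), S(h_4,h_6), S(h_5,h_6)) all reduce to 0 modulo the current basis, so we have a Gröbner basis.
Inter-reduce: drop elements whose leading term is divisible by another's, tail-reduce, and make monic.
Reduced Gröbner basis: {a - 1, b - 2}.
Label its elements g_1 = a - 1, g_2 = b - 2.

Reduce p = -12ab - 6a - 4b^2 - 1/4b + 81/2 modulo G:
  leading term ab: subtract (-12b)·g_1 from -12ab - 6a - 4b^2 - 1/4b + 81/2 → -6a - 4b^2 - 49/4b + 81/2
  leading term a: subtract (-6)·g_1 from -6a - 4b^2 - 49/4b + 81/2 → -4b^2 - 49/4b + 69/2
  leading term b^2: subtract (-4b)·g_2 from -4b^2 - 49/4b + 69/2 → -81/4b + 69/2
  leading term b: subtract (-81/4)·g_2 from -81/4b + 69/2 → -6
  leading term 1: no divisor's leading term divides it; move -6 to the remainder.
  normal form = -6.
The normal form is nonzero, so p ∉ I. Since p minus its normal form lies in I, I + (p) = I + (r) where r = -6; decide whether this ideal is the whole ring.
Here r = -6 is a nonzero constant, hence a unit: 1 ∈ I + (p), the Gröbner basis of I + (p) is {1}, and the enlarged system has no common solution — adjoining p is inconsistent.

Adjoining -12ab - 6a - 4b^2 - 1/4b + 81/2 makes the ideal the whole ring: the system is inconsistent.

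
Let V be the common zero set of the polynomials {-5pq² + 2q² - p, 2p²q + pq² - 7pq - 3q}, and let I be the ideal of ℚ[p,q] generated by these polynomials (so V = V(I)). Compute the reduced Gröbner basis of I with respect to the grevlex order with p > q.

G = {p³ - 7/2p² + 7/4pq - 1/10q² - 29/20p + ¾q, p²q - 7/2pq + ⅕q² - 1/10p - 3/2q, pq² - ⅖q² + ⅕p, q³ - p² - ½pq - 137/10q² + 31/10p}

f_1 = -5pq² + 2q² - p, LT = pq².
f_2 = 2p²q + pq² - 7pq - 3q, LT = p²q.

S(f_1,f_2): lcm = p²q². S = -½pq³ + 31/10pq² + ⅕p² + 3/2q².
  leading term pq³: subtract (1/10q)·f_1 from -½pq³ + 31/10pq² + ⅕p² + 3/2q² → 31/10pq² - ⅕q³ + ⅕p² + 1/10pq + 3/2q²
  leading term pq²: subtract (-31/50)·f_1 from 31/10pq² - ⅕q³ + ⅕p² + 1/10pq + 3/2q² → -⅕q³ + ⅕p² + 1/10pq + 137/50q² - 31/50p
  leading term q³: no divisor's leading term divides it; move -⅕q³ to the remainder.
  leading term p²: no divisor's leading term divides it; move ⅕p² to the remainder.
  leading term pq: no divisor's leading term divides it; move 1/10pq to the remainder.
  leading term q²: no divisor's leading term divides it; move 137/50q² to the remainder.
  leading term p: no divisor's leading term divides it; move -31/50p to the remainder.
  remainder -⅕q³ + ⅕p² + 1/10pq + 137/50q² - 31/50p ≠ 0; add g_3 = -⅕q³ + ⅕p² + 1/10pq + 137/50q² - 31/50p to the basis.

S(f_1,g_3): lcm = pq³. S = p³ + ½p²q + 137/10pq² - ⅖q³ - 31/10p² + ⅕pq.
  leading term p³: no divisor's leading term divides it; move p³ to the remainder.
  leading term p²q: subtract (¼)·f_2 from ½p²q + 137/10pq² - ⅖q³ - 31/10p² + ⅕pq → 269/20pq² - ⅖q³ - 31/10p² + 39/20pq + ¾q
  leading term pq²: subtract (-269/100)·f_1 from 269/20pq² - ⅖q³ - 31/10p² + 39/20pq + ¾q → -⅖q³ - 31/10p² + 39/20pq + 269/50q² - 269/100p + ¾q
  leading term q³: subtract (2)·g_3 from -⅖q³ - 31/10p² + 39/20pq + 269/50q² - 269/100p + ¾q → -7/2p² + 7/4pq - 1/10q² - 29/20p + ¾q
  leading term p²: no divisor's leading term divides it; move -7/2p² to the remainder.
  leading term pq: no divisor's leading term divides it; move 7/4pq to the remainder.
  leading term q²: no divisor's leading term divides it; move -1/10q² to the remainder.
  leading term p: no divisor's leading term divides it; move -29/20p to the remainder.
  leading term q: no divisor's leading term divides it; move ¾q to the remainder.
  remainder p³ - 7/2p² + 7/4pq - 1/10q² - 29/20p + ¾q ≠ 0; add g_4 = p³ - 7/2p² + 7/4pq - 1/10q² - 29/20p + ¾q to the basis.

S(f_2,g_3): lcm = p²q³. S = ½pq⁴ + p⁴ + ½p³q + 137/10p²q² - 7/2pq³ - 31/10p³ - 3/2q³.
  leading term pq⁴: subtract (-1/10q²)·f_1 from ½pq⁴ + p⁴ + ½p³q + 137/10p²q² - 7/2pq³ - 31/10p³ - 3/2q³ → p⁴ + ½p³q + 137/10p²q² - 7/2pq³ + ⅕q⁴ - 31/10p³ - 1/10pq² - 3/2q³
  leading term p⁴: subtract (p)·g_4 from p⁴ + ½p³q + 137/10p²q² - 7/2pq³ + ⅕q⁴ - 31/10p³ - 1/10pq² - 3/2q³ → ½p³q + 137/10p²q² - 7/2pq³ + ⅕q⁴ + ⅖p³ - 7/4p²q - 3/2q³ + 29/20p² - ¾pq
  leading term p³q: subtract (¼p)·f_2 from ½p³q + 137/10p²q² - 7/2pq³ + ⅕q⁴ + ⅖p³ - 7/4p²q - 3/2q³ + 29/20p² - ¾pq → 269/20p²q² - 7/2pq³ + ⅕q⁴ + ⅖p³ - 3/2q³ + 29/20p²
  leading term p²q²: subtract (-269/100p)·f_1 from 269/20p²q² - 7/2pq³ + ⅕q⁴ + ⅖p³ - 3/2q³ + 29/20p² → -7/2pq³ + ⅕q⁴ + ⅖p³ + 269/50pq² - 3/2q³ - 31/25p²
  leading term pq³: subtract (7/10q)·f_1 from -7/2pq³ + ⅕q⁴ + ⅖p³ + 269/50pq² - 3/2q³ - 31/25p² → ⅕q⁴ + ⅖p³ + 269/50pq² - 29/10q³ - 31/25p² + 7/10pq
  leading term q⁴: subtract (-q)·g_3 from ⅕q⁴ + ⅖p³ + 269/50pq² - 29/10q³ - 31/25p² + 7/10pq → ⅖p³ + ⅕p²q + 137/25pq² - 4/25q³ - 31/25p² + 2/25pq
  leading term p³: subtract (⅖)·g_4 from ⅖p³ + ⅕p²q + 137/25pq² - 4/25q³ - 31/25p² + 2/25pq → ⅕p²q + 137/25pq² - 4/25q³ + 4/25p² - 31/50pq + 1/25q² + 29/50p - 3/10q
  leading term p²q: subtract (1/10)·f_2 from ⅕p²q + 137/25pq² - 4/25q³ + 4/25p² - 31/50pq + 1/25q² + 29/50p - 3/10q → 269/50pq² - 4/25q³ + 4/25p² + 2/25pq + 1/25q² + 29/50p
  leading term pq²: subtract (-269/250)·f_1 from 269/50pq² - 4/25q³ + 4/25p² + 2/25pq + 1/25q² + 29/50p → -4/25q³ + 4/25p² + 2/25pq + 274/125q² - 62/125p
  leading term q³: subtract (⅘)·g_3 from -4/25q³ + 4/25p² + 2/25pq + 274/125q² - 62/125p → 0
  remainder 0.

S(f_1,g_4): lcm = p³q². S = 31/10p²q² - 7/4pq³ + 1/10q⁴ + ⅕p³ + 29/20pq² - ¾q³.
  leading term p²q²: subtract (-31/50p)·f_1 from 31/10p²q² - 7/4pq³ + 1/10q⁴ + ⅕p³ + 29/20pq² - ¾q³ → -7/4pq³ + 1/10q⁴ + ⅕p³ + 269/100pq² - ¾q³ - 31/50p²
  leading term pq³: subtract (7/20q)·f_1 from -7/4pq³ + 1/10q⁴ + ⅕p³ + 269/100pq² - ¾q³ - 31/50p² → 1/10q⁴ + ⅕p³ + 269/100pq² - 29/20q³ - 31/50p² + 7/20pq
  leading term q⁴: subtract (-½q)·g_3 from 1/10q⁴ + ⅕p³ + 269/100pq² - 29/20q³ - 31/50p² + 7/20pq → ⅕p³ + 1/10p²q + 137/50pq² - 2/25q³ - 31/50p² + 1/25pq
  leading term p³: subtract (⅕)·g_4 from ⅕p³ + 1/10p²q + 137/50pq² - 2/25q³ - 31/50p² + 1/25pq → 1/10p²q + 137/50pq² - 2/25q³ + 2/25p² - 31/100pq + 1/50q² + 29/100p - 3/20q
  leading term p²q: subtract (1/20)·f_2 from 1/10p²q + 137/50pq² - 2/25q³ + 2/25p² - 31/100pq + 1/50q² + 29/100p - 3/20q → 269/100pq² - 2/25q³ + 2/25p² + 1/25pq + 1/50q² + 29/100p
  leading term pq²: subtract (-269/500)·f_1 from 269/100pq² - 2/25q³ + 2/25p² + 1/25pq + 1/50q² + 29/100p → -2/25q³ + 2/25p² + 1/25pq + 137/125q² - 31/125p
  leading term q³: subtract (⅖)·g_3 from -2/25q³ + 2/25p² + 1/25pq + 137/125q² - 31/125p → 0
  remainder 0.

S(f_2,g_4): lcm = p³q. S = ½p²q² - 7/4pq² + 1/10q³ - 1/20pq - ¾q².
  leading term p²q²: subtract (-1/10p)·f_1 from ½p²q² - 7/4pq² + 1/10q³ - 1/20pq - ¾q² → -31/20pq² + 1/10q³ - 1/10p² - 1/20pq - ¾q²
  leading term pq²: subtract (31/100)·f_1 from -31/20pq² + 1/10q³ - 1/10p² - 1/20pq - ¾q² → 1/10q³ - 1/10p² - 1/20pq - 137/100q² + 31/100p
  leading term q³: subtract (-½)·g_3 from 1/10q³ - 1/10p² - 1/20pq - 137/100q² + 31/100p → 0
  remainder 0.

S(g_3,g_4): leading monomials are coprime, so the S-polynomial reduces to 0 (Buchberger's first criterion).
Every S-polynomial of the final basis reduces to 0, so we have a Gröbner basis.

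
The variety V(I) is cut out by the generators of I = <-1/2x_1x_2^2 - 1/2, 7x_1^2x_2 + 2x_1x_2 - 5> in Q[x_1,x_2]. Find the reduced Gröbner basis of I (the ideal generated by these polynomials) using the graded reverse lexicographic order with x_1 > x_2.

G = {x_2^3 + 2/5x_2^2 - 7/5, x_1 + 5/7x_2 + 2/7}

This is the nonlinear analogue of row-reducing a linear system.

f_1 = -1/2x_1x_2^2 - 1/2, LT = x_1x_2^2.
f_2 = 7x_1^2x_2 + 2x_1x_2 - 5, LT = x_1^2x_2.

S(f_1,f_2): lcm = x_1^2x_2^2. S = -2/7x_1x_2^2 + x_1 + 5/7x_2.
  reduce S modulo (f_1, f_2):
  remainder x_1 + 5/7x_2 + 2/7 ≠ 0; add g_3 = x_1 + 5/7x_2 + 2/7 to the basis.

S(f_1,g_3): lcm = x_1x_2^2. S = -5/7x_2^3 - 2/7x_2^2 + 1.
  reduce S modulo (f_1, f_2, g_3):
  remainder -5/7x_2^3 - 2/7x_2^2 + 1 ≠ 0; add g_4 = -5/7x_2^3 - 2/7x_2^2 + 1 to the basis.

The other S-polynomials (S(f_2,g_3), S(f_1,g_4), S(f_2,g_4), S(g_3,g_4)) all reduce to 0 modulo the current basis, so we have a Gröbner basis.
Inter-reduce: drop elements whose leading term is divisible by another's, tail-reduce, and make monic.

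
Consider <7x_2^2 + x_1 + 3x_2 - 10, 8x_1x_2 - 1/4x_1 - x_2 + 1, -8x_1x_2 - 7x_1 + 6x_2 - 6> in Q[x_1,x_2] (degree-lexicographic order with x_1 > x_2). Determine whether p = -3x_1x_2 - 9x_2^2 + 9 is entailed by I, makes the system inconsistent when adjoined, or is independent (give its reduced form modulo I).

First compute the reduced Gröbner basis of I by Buchberger's algorithm.
f_1 = 7x_2^2 + x_1 + 3x_2 - 10, LT = x_2^2.
f_2 = 8x_1x_2 - 1/4x_1 - x_2 + 1, LT = x_1x_2.
f_3 = -8x_1x_2 - 7x_1 + 6x_2 - 6, LT = x_1x_2.

S(f_1,f_2): lcm = x_1x_2^2. S = 1/7x_1^2 + 103/224x_1x_2 + 1/8x_2^2 - 10/7x_1 - 1/8x_2.
  leading term x_1^2: no divisor's leading term divides it; move 1/7x_1^2 to the remainder.
  leading term x_1x_2: subtract (103/1792)·f_2 from 103/224x_1x_2 + 1/8x_2^2 - 10/7x_1 - 1/8x_2 → 1/8x_2^2 - 10137/7168x_1 - 121/1792x_2 - 103/1792
  leading term x_2^2: subtract (1/56)·f_1 from 1/8x_2^2 - 10137/7168x_1 - 121/1792x_2 - 103/1792 → -10265/7168x_1 - 31/256x_2 + 31/256
  leading term x_1: no divisor's leading term divides it; move -10265/7168x_1 to the remainder.
  leading term x_2: no divisor's leading term divides it; move -31/256x_2 to the remainder.
  leading term 1: no divisor's leading term divides it; move 31/256 to the remainder.
  remainder 1/7x_1^2 - 10265/7168x_1 - 31/256x_2 + 31/256 ≠ 0; add h_4 = 1/7x_1^2 - 10265/7168x_1 - 31/256x_2 + 31/256 to the basis.

S(f_1,f_3): lcm = x_1x_2^2. S = 1/7x_1^2 - 25/56x_1x_2 + 3/4x_2^2 - 10/7x_1 - 3/4x_2.
  leading term x_1^2: subtract (1)·h_4 from 1/7x_1^2 - 25/56x_1x_2 + 3/4x_2^2 - 10/7x_1 - 3/4x_2 → -25/56x_1x_2 + 3/4x_2^2 + 25/7168x_1 - 161/256x_2 - 31/256
  leading term x_1x_2: subtract (-25/448)·f_2 from -25/56x_1x_2 + 3/4x_2^2 + 25/7168x_1 - 161/256x_2 - 31/256 → 3/4x_2^2 - 75/7168x_1 - 1227/1792x_2 - 117/1792
  leading term x_2^2: subtract (3/28)·f_1 from 3/4x_2^2 - 75/7168x_1 - 1227/1792x_2 - 117/1792 → -843/7168x_1 - 1803/1792x_2 + 1803/1792
  leading term x_1: no divisor's leading term divides it; move -843/7168x_1 to the remainder.
  leading term x_2: no divisor's leading term divides it; move -1803/1792x_2 to the remainder.
  leading term 1: no divisor's leading term divides it; move 1803/1792 to the remainder.
  remainder -843/7168x_1 - 1803/1792x_2 + 1803/1792 ≠ 0; add h_5 = -843/7168x_1 - 1803/1792x_2 + 1803/1792 to the basis.

S(f_2,f_3): lcm = x_1x_2. S = -29/32x_1 + 5/8x_2 - 5/8.
  leading term x_1: subtract (6496/843)·h_5 from -29/32x_1 + 5/8x_2 - 5/8 → 9417/1124x_2 - 9417/1124
  leading term x_2: no divisor's leading term divides it; move 9417/1124x_2 to the remainder.
  leading term 1: no divisor's leading term divides it; move -9417/1124 to the remainder.
  remainder 9417/1124x_2 - 9417/1124 ≠ 0; add h_6 = 9417/1124x_2 - 9417/1124 to the basis.

The other S-polynomials (S(f_1,h_4), S(f_2,h_4), S(f_3,h_4), S(f_1,h_5), S(f_2,h_5), S(f_3,h_5), S(h_4,h_5), S(f_1,h_6), S(f_2,h_6), S(f_3,h_6), S(h_4,h_6), S(h_5,h_6)) all reduce to 0 modulo the current basis, so we have a Gröbner basis.
Inter-reduce: drop elements whose leading term is divisible by another's, tail-reduce, and make monic.
Reduced Gröbner basis: {x_1, x_2 - 1}.
Label its elements g_1 = x_1, g_2 = x_2 - 1.

Reduce p = -3x_1x_2 - 9x_2^2 + 9 modulo G:
  leading term x_1x_2: subtract (-3x_2)·g_1 from -3x_1x_2 - 9x_2^2 + 9 → -9x_2^2 + 9
  leading term x_2^2: subtract (-9x_2)·g_2 from -9x_2^2 + 9 → -9x_2 + 9
  leading term x_2: subtract (-9)·g_2 from -9x_2 + 9 → 0
  normal form = 0.
Since the normal form is 0, p ∈ I.

-3x_1x_2 - 9x_2^2 + 9 lies in I (it reduces to 0).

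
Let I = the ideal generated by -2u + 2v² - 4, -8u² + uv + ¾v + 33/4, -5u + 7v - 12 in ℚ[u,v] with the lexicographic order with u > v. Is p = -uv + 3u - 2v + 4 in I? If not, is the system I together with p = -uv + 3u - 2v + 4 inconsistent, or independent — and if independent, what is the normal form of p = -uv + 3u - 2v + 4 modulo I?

First compute the reduced Gröbner basis of I by Buchberger's algorithm.
f_1 = -2u + 2v² - 4, LT = u.
f_2 = -8u² + uv + ¾v + 33/4, LT = u².
f_3 = -5u + 7v - 12, LT = u.

S(f_1,f_2): lcm = u². S = -uv² + ⅛uv + 2u + 3/32v + 33/32.
  leading term uv²: subtract (½v²)·f_1 from -uv² + ⅛uv + 2u + 3/32v + 33/32 → ⅛uv + 2u - v⁴ + 2v² + 3/32v + 33/32
  leading term uv: subtract (-1/16v)·f_1 from ⅛uv + 2u - v⁴ + 2v² + 3/32v + 33/32 → 2u - v⁴ + ⅛v³ + 2v² - 5/32v + 33/32
  leading term u: subtract (-1)·f_1 from 2u - v⁴ + ⅛v³ + 2v² - 5/32v + 33/32 → -v⁴ + ⅛v³ + 4v² - 5/32v - 95/32
  leading term v⁴: no divisor's leading term divides it; move -v⁴ to the remainder.
  leading term v³: no divisor's leading term divides it; move ⅛v³ to the remainder.
  leading term v²: no divisor's leading term divides it; move 4v² to the remainder.
  leading term v: no divisor's leading term divides it; move -5/32v to the remainder.
  leading term 1: no divisor's leading term divides it; move -95/32 to the remainder.
  remainder -v⁴ + ⅛v³ + 4v² - 5/32v - 95/32 ≠ 0; add h_4 = -v⁴ + ⅛v³ + 4v² - 5/32v - 95/32 to the basis.

S(f_1,f_3): lcm = u. S = -v² + 7/5v - ⅖.
  leading term v²: no divisor's leading term divides it; move -v² to the remainder.
  leading term v: no divisor's leading term divides it; move 7/5v to the remainder.
  leading term 1: no divisor's leading term divides it; move -⅖ to the remainder.
  remainder -v² + 7/5v - ⅖ ≠ 0; add h_5 = -v² + 7/5v - ⅖ to the basis.

S(f_2,f_3): lcm = u². S = 51/40uv - 12/5u - 3/32v - 33/32.
  leading term uv: subtract (-51/80v)·f_1 from 51/40uv - 12/5u - 3/32v - 33/32 → -12/5u + 51/40v³ - 423/160v - 33/32
  leading term u: subtract (6/5)·f_1 from -12/5u + 51/40v³ - 423/160v - 33/32 → 51/40v³ - 12/5v² - 423/160v + 603/160
  leading term v³: subtract (-51/40v)·h_5 from 51/40v³ - 12/5v² - 423/160v + 603/160 → -123/200v² - 2523/800v + 603/160
  leading term v²: subtract (123/200)·h_5 from -123/200v² - 2523/800v + 603/160 → -16059/4000v + 16059/4000
  leading term v: no divisor's leading term divides it; move -16059/4000v to the remainder.
  leading term 1: no divisor's leading term divides it; move 16059/4000 to the remainder.
  remainder -16059/4000v + 16059/4000 ≠ 0; add h_6 = -16059/4000v + 16059/4000 to the basis.

The other S-polynomials (S(f_1,h_4), S(f_2,h_4), S(f_3,h_4), S(f_1,h_5), S(f_2,h_5), S(f_3,h_5), S(h_4,h_5), S(f_1,h_6), S(f_2,h_6), S(f_3,h_6), S(h_4,h_6), S(h_5,h_6)) all reduce to 0 modulo the current basis, so we have a Gröbner basis.
Inter-reduce: drop elements whose leading term is divisible by another's, tail-reduce, and make monic.
Reduced Gröbner basis: {u + 1, v - 1}.
Label its elements g_1 = u + 1, g_2 = v - 1.

Reduce p = -uv + 3u - 2v + 4 modulo G:
  leading term uv: subtract (-v)·g_1 from -uv + 3u - 2v + 4 → 3u - v + 4
  leading term u: subtract (3)·g_1 from 3u - v + 4 → -v + 1
  leading term v: subtract (-1)·g_2 from -v + 1 → 0
  normal form = 0.
Since the normal form is 0, p ∈ I.

-uv + 3u - 2v + 4 lies in I (it reduces to 0).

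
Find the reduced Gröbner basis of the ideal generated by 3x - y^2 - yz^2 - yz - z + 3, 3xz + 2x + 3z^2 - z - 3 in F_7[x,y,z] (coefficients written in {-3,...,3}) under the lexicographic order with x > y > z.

f_1 = 3x - y^2 - yz^2 - yz - z + 3, LT = x.
f_2 = 3xz + 2x + 3z^2 - z - 3, LT = xz.

S(f_1,f_2): lcm = xz. S = -3x + 2y^2z + 2yz^3 + 2yz^2 + z^2 - z + 1.
  leading term x: subtract (-1)·f_1 from -3x + 2y^2z + 2yz^3 + 2yz^2 + z^2 - z + 1 → 2y^2z - y^2 + 2yz^3 + yz^2 - yz + z^2 - 2z - 3
  leading term y^2z: no divisor's leading term divides it; move 2y^2z to the remainder.
  leading term y^2: no divisor's leading term divides it; move -y^2 to the remainder.
  leading term yz^3: no divisor's leading term divides it; move 2yz^3 to the remainder.
  leading term yz^2: no divisor's leading term divides it; move yz^2 to the remainder.
  leading term yz: no divisor's leading term divides it; move -yz to the remainder.
  leading term z^2: no divisor's leading term divides it; move z^2 to the remainder.
  leading term z: no divisor's leading term divides it; move -2z to the remainder.
  leading term 1: no divisor's leading term divides it; move -3 to the remainder.
  remainder 2y^2z - y^2 + 2yz^3 + yz^2 - yz + z^2 - 2z - 3 ≠ 0; add g_3 = 2y^2z - y^2 + 2yz^3 + yz^2 - yz + z^2 - 2z - 3 to the basis.

S(f_1,g_3): leading monomials are coprime, so the S-polynomial reduces to 0 (Buchberger's first criterion).
S(f_2,g_3): lcm = xy^2z. S = -xyz^3 + 3xyz^2 - 3xyz + 3xz^2 + xz - 2x + y^2z^2 + 2y^2z - y^2.
  leading term xyz^3: subtract (2yz^3)·f_1 from -xyz^3 + 3xyz^2 - 3xyz + 3xz^2 + xz - 2x + y^2z^2 + 2y^2z - y^2 → 3xyz^2 - 3xyz + 3xz^2 + xz - 2x + 2y^3z^3 + 2y^2z^5 + 2y^2z^4 + y^2z^2 + 2y^2z - y^2 + 2yz^4 + yz^3
  leading term xyz^2: subtract (yz^2)·f_1 from 3xyz^2 - 3xyz + 3xz^2 + xz - 2x + 2y^3z^3 + 2y^2z^5 + 2y^2z^4 + y^2z^2 + 2y^2z - y^2 + 2yz^4 + yz^3 → -3xyz + 3xz^2 + xz - 2x + 2y^3z^3 + y^3z^2 + 2y^2z^5 + 3y^2z^4 + y^2z^3 + y^2z^2 + 2y^2z - y^2 + 2yz^4 + 2yz^3 - 3yz^2
  leading term xyz: subtract (-yz)·f_1 from -3xyz + 3xz^2 + xz - 2x + 2y^3z^3 + y^3z^2 + 2y^2z^5 + 3y^2z^4 + y^2z^3 + y^2z^2 + 2y^2z - y^2 + 2yz^4 + 2yz^3 - 3yz^2 → 3xz^2 + xz - 2x + 2y^3z^3 + y^3z^2 - y^3z + 2y^2z^5 + 3y^2z^4 + 2y^2z - y^2 + 2yz^4 + 2yz^3 + 3yz^2 + 3yz
  leading term xz^2: subtract (z^2)·f_1 from 3xz^2 + xz - 2x + 2y^3z^3 + y^3z^2 - y^3z + 2y^2z^5 + 3y^2z^4 + 2y^2z - y^2 + 2yz^4 + 2yz^3 + 3yz^2 + 3yz → xz - 2x + 2y^3z^3 + y^3z^2 - y^3z + 2y^2z^5 + 3y^2z^4 + y^2z^2 + 2y^2z - y^2 + 3yz^4 + 3yz^3 + 3yz^2 + 3yz + z^3 - 3z^2
  leading term xz: subtract (-2z)·f_1 from xz - 2x + 2y^3z^3 + y^3z^2 - y^3z + 2y^2z^5 + 3y^2z^4 + y^2z^2 + 2y^2z - y^2 + 3yz^4 + 3yz^3 + 3yz^2 + 3yz + z^3 - 3z^2 → -2x + 2y^3z^3 + y^3z^2 - y^3z + 2y^2z^5 + 3y^2z^4 + y^2z^2 - y^2 + 3yz^4 + yz^3 + yz^2 + 3yz + z^3 + 2z^2 - z
  leading term x: subtract (-3)·f_1 from -2x + 2y^3z^3 + y^3z^2 - y^3z + 2y^2z^5 + 3y^2z^4 + y^2z^2 - y^2 + 3yz^4 + yz^3 + yz^2 + 3yz + z^3 + 2z^2 - z → 2y^3z^3 + y^3z^2 - y^3z + 2y^2z^5 + 3y^2z^4 + y^2z^2 + 3y^2 + 3yz^4 + yz^3 - 2yz^2 + z^3 + 2z^2 + 3z + 2
  leading term y^3z^3: subtract (yz^2)·g_3 from 2y^3z^3 + y^3z^2 - y^3z + 2y^2z^5 + 3y^2z^4 + y^2z^2 + 3y^2 + 3yz^4 + yz^3 - 2yz^2 + z^3 + 2z^2 + 3z + 2 → 2y^3z^2 - y^3z + 2y^2z^4 + y^2z^3 + y^2z^2 + 3y^2 + 2yz^4 + 3yz^3 + yz^2 + z^3 + 2z^2 + 3z + 2
  leading term y^3z^2: subtract (yz)·g_3 from 2y^3z^2 - y^3z + 2y^2z^4 + y^2z^3 + y^2z^2 + 3y^2 + 2yz^4 + 3yz^3 + yz^2 + z^3 + 2z^2 + 3z + 2 → 2y^2z^2 + 3y^2 + 2yz^4 + 2yz^3 + 3yz^2 + 3yz + z^3 + 2z^2 + 3z + 2
  leading term y^2z^2: subtract (z)·g_3 from 2y^2z^2 + 3y^2 + 2yz^4 + 2yz^3 + 3yz^2 + 3yz + z^3 + 2z^2 + 3z + 2 → y^2z + 3y^2 + yz^3 - 3yz^2 + 3yz - 3z^2 - z + 2
  leading term y^2z: subtract (-3)·g_3 from y^2z + 3y^2 + yz^3 - 3yz^2 + 3yz - 3z^2 - z + 2 → 0
  remainder 0.

Every S-polynomial of the final basis reduces to 0, so we have a Gröbner basis.
Inter-reduce: drop elements whose leading term is divisible by another's, tail-reduce, and make monic.

G = {x + 2y^2 + 2yz^2 + 2yz + 2z + 1, y^2z + 3y^2 + yz^3 - 3yz^2 + 3yz - 3z^2 - z + 2}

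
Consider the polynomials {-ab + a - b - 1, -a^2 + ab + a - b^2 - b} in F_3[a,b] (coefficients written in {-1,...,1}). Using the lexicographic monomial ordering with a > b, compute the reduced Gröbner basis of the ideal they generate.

f_1 = -ab + a - b - 1, LT = ab.
f_2 = -a^2 + ab + a - b^2 - b, LT = a^2.

S(f_1,f_2): lcm = a^2b. S = -a^2 + ab^2 - ab + a - b^3 - b^2.
  leading term a^2: subtract (1)·f_2 from -a^2 + ab^2 - ab + a - b^3 - b^2 → ab^2 + ab - b^3 + b
  leading term ab^2: subtract (-b)·f_1 from ab^2 + ab - b^3 + b → -ab - b^3 - b^2
  leading term ab: subtract (1)·f_1 from -ab - b^3 - b^2 → -a - b^3 - b^2 + b + 1
  leading term a: no divisor's leading term divides it; move -a to the remainder.
  leading term b^3: no divisor's leading term divides it; move -b^3 to the remainder.
  leading term b^2: no divisor's leading term divides it; move -b^2 to the remainder.
  leading term b: no divisor's leading term divides it; move b to the remainder.
  leading term 1: no divisor's leading term divides it; move 1 to the remainder.
  remainder -a - b^3 - b^2 + b + 1 ≠ 0; add g_3 = -a - b^3 - b^2 + b + 1 to the basis.

S(f_1,g_3): lcm = ab. S = -a - b^4 - b^3 + b^2 - b + 1.
  leading term a: subtract (1)·g_3 from -a - b^4 - b^3 + b^2 - b + 1 → -b^4 - b^2 + b
  leading term b^4: no divisor's leading term divides it; move -b^4 to the remainder.
  leading term b^2: no divisor's leading term divides it; move -b^2 to the remainder.
  leading term b: no divisor's leading term divides it; move b to the remainder.
  remainder -b^4 - b^2 + b ≠ 0; add g_4 = -b^4 - b^2 + b to the basis.

The other S-polynomials (S(f_2,g_3), S(f_1,g_4), S(f_2,g_4), S(g_3,g_4)) all reduce to 0 modulo the current basis, so we have a Gröbner basis.
Inter-reduce: drop elements whose leading term is divisible by another's, tail-reduce, and make monic.

G = {a + b^3 + b^2 - b - 1, b^4 + b^2 - b}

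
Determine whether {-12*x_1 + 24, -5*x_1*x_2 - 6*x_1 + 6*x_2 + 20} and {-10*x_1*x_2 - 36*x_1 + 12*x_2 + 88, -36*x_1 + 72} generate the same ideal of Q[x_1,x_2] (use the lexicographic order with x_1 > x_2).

Yes, the ideals are equal.

For a fixed monomial order, each ideal has a unique reduced Gröbner basis; comparing bases decides equality.
Buchberger on the first generating set:
f_1 = -12*x_1 + 24, LT = x_1.
f_2 = -5*x_1*x_2 - 6*x_1 + 6*x_2 + 20, LT = x_1*x_2.

S(f_1,f_2): lcm = x_1*x_2. S = -6/5*x_1 - 4/5*x_2 + 4.
  reduce S modulo (f_1, f_2):
  remainder -4/5*x_2 + 8/5 ≠ 0; add g_3 = -4/5*x_2 + 8/5 to the basis.

The other S-polynomials (S(f_1,g_3), S(f_2,g_3)) all reduce to 0 modulo the current basis, so we have a Gröbner basis.
Inter-reduce: drop elements whose leading term is divisible by another's, tail-reduce, and make monic.
Reduced Gröbner basis: {x_1 - 2, x_2 - 2}.

Buchberger on the second generating set:
h_1 = -10*x_1*x_2 - 36*x_1 + 12*x_2 + 88, LT = x_1*x_2.
h_2 = -36*x_1 + 72, LT = x_1.

S(h_1,h_2): lcm = x_1*x_2. S = 18/5*x_1 + 4/5*x_2 - 44/5.
  reduce S modulo (h_1, h_2):
  remainder 4/5*x_2 - 8/5 ≠ 0; add k_3 = 4/5*x_2 - 8/5 to the basis.

The other S-polynomials (S(h_1,k_3), S(h_2,k_3)) all reduce to 0 modulo the current basis, so we have a Gröbner basis.
Inter-reduce: drop elements whose leading term is divisible by another's, tail-reduce, and make monic.
Reduced Gröbner basis: {x_1 - 2, x_2 - 2}.

These coincide, so the ideals are equal.
The choice of monomial ordering does not affect the verdict — as long as both bases are computed under the same ordering, their equality decides ideal equality.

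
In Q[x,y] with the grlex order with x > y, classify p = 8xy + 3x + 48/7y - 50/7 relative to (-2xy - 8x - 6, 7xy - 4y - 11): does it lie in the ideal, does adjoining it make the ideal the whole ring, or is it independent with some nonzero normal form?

First compute the reduced Gröbner basis of I by Buchberger's algorithm.
f_1 = -2xy - 8x - 6, LT = xy.
f_2 = 7xy - 4y - 11, LT = xy.

S(f_1,f_2): lcm = xy. S = 4x + 4/7y + 32/7.
  reduce S modulo (f_1, f_2):
  remainder 4x + 4/7y + 32/7 ≠ 0; add h_3 = 4x + 4/7y + 32/7 to the basis.

S(f_1,h_3): lcm = xy. S = -1/7y^2 + 4x - 8/7y + 3.
  reduce S modulo (f_1, f_2, h_3):
  remainder -1/7y^2 - 12/7y - 11/7 ≠ 0; add h_4 = -1/7y^2 - 12/7y - 11/7 to the basis.

The other S-polynomials (S(f_2,h_3), S(f_1,h_4), S(f_2,h_4), S(h_3,h_4)) all reduce to 0 modulo the current basis, so we have a Gröbner basis.
Inter-reduce: drop elements whose leading term is divisible by another's, tail-reduce, and make monic.
Reduced Gröbner basis: {y^2 + 12y + 11, x + 1/7y + 8/7}.
Label its elements g_1 = y^2 + 12y + 11, g_2 = x + 1/7y + 8/7.

Reduce p = 8xy + 3x + 48/7y - 50/7 modulo G:
  leading term xy: subtract (8y)·g_2 from 8xy + 3x + 48/7y - 50/7 → -8/7y^2 + 3x - 16/7y - 50/7
  leading term y^2: subtract (-8/7)·g_1 from -8/7y^2 + 3x - 16/7y - 50/7 → 3x + 80/7y + 38/7
  leading term x: subtract (3)·g_2 from 3x + 80/7y + 38/7 → 11y + 2
  leading term y: no divisor's leading term divides it; move 11y to the remainder.
  leading term 1: no divisor's leading term divides it; move 2 to the remainder.
  normal form = 11y + 2.
The normal form is nonzero, so p ∉ I. Since p minus its normal form lies in I, I + (p) = I + (r) where r = 11y + 2; decide whether this ideal is the whole ring.
Run Buchberger on G together with r (pairs among the g_i already reduce to 0 since G is a Gröbner basis):
g_1 = y^2 + 12y + 11, LT = y^2.
g_2 = x + 1/7y + 8/7, LT = x.
r = 11y + 2, LT = y.

S(g_1,r): lcm = y^2. S = 130/11y + 11.
  reduce S modulo (g_1, g_2, r):
  remainder 1071/121 ≠ 0; add m_4 = 1071/121 to the basis.

The other S-polynomials (S(g_1,g_2), S(g_2,r), S(g_1,m_4), S(g_2,m_4), S(r,m_4)) all reduce to 0 modulo the current basis, so we have a Gröbner basis.
Inter-reduce: drop elements whose leading term is divisible by another's, tail-reduce, and make monic.
Reduced Gröbner basis: {1}.
The reduced Gröbner basis of I + (p) is {1}: the ideal is the whole ring, so the enlarged system has no common solution — adjoining p is inconsistent.

Adjoining 8xy + 3x + 48/7y - 50/7 makes the ideal the whole ring: the system is inconsistent.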